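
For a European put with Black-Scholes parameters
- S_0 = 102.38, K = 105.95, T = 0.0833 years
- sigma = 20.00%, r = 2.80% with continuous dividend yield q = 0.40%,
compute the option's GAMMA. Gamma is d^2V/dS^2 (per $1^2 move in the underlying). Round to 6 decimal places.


d1 = -0.5302990108; d2 = -0.5880224895
phi(d1) = 0.3466127718; exp(-qT) = 0.9996668555; exp(-rT) = 0.9976703179
Gamma = exp(-qT) * phi(d1) / (S * sigma * sqrt(T)) = 0.9996668555 * 0.3466127718 / (102.3800 * 0.2000 * 0.2886173938) = 0.058632

Answer: Gamma = 0.058632


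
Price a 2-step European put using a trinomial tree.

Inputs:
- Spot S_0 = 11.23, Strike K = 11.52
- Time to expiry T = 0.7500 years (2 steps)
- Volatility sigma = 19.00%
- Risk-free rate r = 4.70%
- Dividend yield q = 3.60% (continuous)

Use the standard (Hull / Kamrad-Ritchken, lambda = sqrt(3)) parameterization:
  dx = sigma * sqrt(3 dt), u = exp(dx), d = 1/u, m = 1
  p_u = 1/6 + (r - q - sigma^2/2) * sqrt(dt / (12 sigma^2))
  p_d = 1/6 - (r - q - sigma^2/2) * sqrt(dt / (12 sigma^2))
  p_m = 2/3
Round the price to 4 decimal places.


Answer: Price = V(0,0) = 0.7779

Derivation:
dt = T/N = 0.375000; dx = sigma*sqrt(3*dt) = 0.201525
u = exp(dx) = 1.223267; d = 1/u = 0.817483
p_u = 0.160107, p_m = 0.666667, p_d = 0.173226
Discount per step: exp(-r*dt) = 0.982529
Stock lattice S(k, j) with j the centered position index:
  k=0: S(0,+0) = 11.2300
  k=1: S(1,-1) = 9.1803; S(1,+0) = 11.2300; S(1,+1) = 13.7373
  k=2: S(2,-2) = 7.5048; S(2,-1) = 9.1803; S(2,+0) = 11.2300; S(2,+1) = 13.7373; S(2,+2) = 16.8044
Terminal payoffs V(N, j) = max(K - S_T, 0):
  V(2,-2) = 4.015237; V(2,-1) = 2.339668; V(2,+0) = 0.290000; V(2,+1) = 0.000000; V(2,+2) = 0.000000
Backward induction: V(k, j) = exp(-r*dt) * [p_u * V(k+1, j+1) + p_m * V(k+1, j) + p_d * V(k+1, j-1)]
  V(1,-1) = exp(-r*dt) * [p_u*0.290000 + p_m*2.339668 + p_d*4.015237] = 2.261540
  V(1,+0) = exp(-r*dt) * [p_u*0.000000 + p_m*0.290000 + p_d*2.339668] = 0.588166
  V(1,+1) = exp(-r*dt) * [p_u*0.000000 + p_m*0.000000 + p_d*0.290000] = 0.049358
  V(0,+0) = exp(-r*dt) * [p_u*0.049358 + p_m*0.588166 + p_d*2.261540] = 0.777938


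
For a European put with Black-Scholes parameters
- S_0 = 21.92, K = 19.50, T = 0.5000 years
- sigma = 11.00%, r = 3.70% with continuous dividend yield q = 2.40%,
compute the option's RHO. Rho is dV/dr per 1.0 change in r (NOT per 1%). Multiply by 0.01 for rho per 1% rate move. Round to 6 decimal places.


d1 = 1.6264741167; d2 = 1.5486923708
phi(d1) = 0.1062832521; exp(-qT) = 0.9880717129; exp(-rT) = 0.9816700746
N(-d2) = 0.0607278444
Rho = -K*T*exp(-rT)*N(-d2) = -19.5000 * 0.5000 * 0.9816700746 * 0.0607278444 = -0.581243

Answer: Rho = -0.581243


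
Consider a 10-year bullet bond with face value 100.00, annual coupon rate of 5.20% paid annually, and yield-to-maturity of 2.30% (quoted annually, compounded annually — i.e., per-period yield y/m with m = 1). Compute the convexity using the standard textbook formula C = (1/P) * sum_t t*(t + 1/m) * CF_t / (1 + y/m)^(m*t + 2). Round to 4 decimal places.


Answer: Convexity = 81.2463

Derivation:
Coupon per period c = face * coupon_rate / m = 5.200000
Periods per year m = 1; per-period yield y/m = 0.023000
Number of cashflows N = 10
Cashflows (t years, CF_t, discount factor 1/(1+y/m)^(m*t), PV):
  t = 1.0000: CF_t = 5.200000, DF = 0.977517, PV = 5.083089
  t = 2.0000: CF_t = 5.200000, DF = 0.955540, PV = 4.968806
  t = 3.0000: CF_t = 5.200000, DF = 0.934056, PV = 4.857093
  t = 4.0000: CF_t = 5.200000, DF = 0.913056, PV = 4.747892
  t = 5.0000: CF_t = 5.200000, DF = 0.892528, PV = 4.641145
  t = 6.0000: CF_t = 5.200000, DF = 0.872461, PV = 4.536799
  t = 7.0000: CF_t = 5.200000, DF = 0.852846, PV = 4.434799
  t = 8.0000: CF_t = 5.200000, DF = 0.833671, PV = 4.335092
  t = 9.0000: CF_t = 5.200000, DF = 0.814928, PV = 4.237626
  t = 10.0000: CF_t = 105.200000, DF = 0.796606, PV = 83.802969
Price P = sum_t PV_t = 125.645310
Convexity numerator sum_t t*(t + 1/m) * CF_t / (1+y/m)^(m*t + 2):
  t = 1.0000: term = 9.714187
  t = 2.0000: term = 28.487351
  t = 3.0000: term = 55.693745
  t = 4.0000: term = 90.735981
  t = 5.0000: term = 133.043960
  t = 6.0000: term = 182.073845
  t = 7.0000: term = 237.307065
  t = 8.0000: term = 298.249348
  t = 9.0000: term = 364.429800
  t = 10.0000: term = 8808.476914
Convexity = (1/P) * sum = 10208.212194 / 125.645310 = 81.246266


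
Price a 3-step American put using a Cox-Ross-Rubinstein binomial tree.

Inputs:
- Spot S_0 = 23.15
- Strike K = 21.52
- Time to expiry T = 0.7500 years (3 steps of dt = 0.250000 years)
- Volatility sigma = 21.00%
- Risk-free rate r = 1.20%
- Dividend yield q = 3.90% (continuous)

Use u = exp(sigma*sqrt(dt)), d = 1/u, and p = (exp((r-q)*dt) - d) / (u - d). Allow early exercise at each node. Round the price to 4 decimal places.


Answer: Price = V(0,0) = 1.0746

Derivation:
dt = T/N = 0.250000
u = exp(sigma*sqrt(dt)) = 1.110711; d = 1/u = 0.900325
p = (exp((r-q)*dt) - d) / (u - d) = 0.441798
Discount per step: exp(-r*dt) = 0.997004
Stock lattice S(k, i) with i counting down-moves:
  k=0: S(0,0) = 23.1500
  k=1: S(1,0) = 25.7130; S(1,1) = 20.8425
  k=2: S(2,0) = 28.5596; S(2,1) = 23.1500; S(2,2) = 18.7650
  k=3: S(3,0) = 31.7215; S(3,1) = 25.7130; S(3,2) = 20.8425; S(3,3) = 16.8946
Terminal payoffs V(N, i) = max(K - S_T, 0):
  V(3,0) = 0.000000; V(3,1) = 0.000000; V(3,2) = 0.677487; V(3,3) = 4.625388
Backward induction: V(k, i) = exp(-r*dt) * [p * V(k+1, i) + (1-p) * V(k+1, i+1)]; then take max(V_cont, immediate exercise) for American.
  V(2,0) = exp(-r*dt) * [p*0.000000 + (1-p)*0.000000] = 0.000000; exercise = 0.000000; V(2,0) = max -> 0.000000
  V(2,1) = exp(-r*dt) * [p*0.000000 + (1-p)*0.677487] = 0.377042; exercise = 0.000000; V(2,1) = max -> 0.377042
  V(2,2) = exp(-r*dt) * [p*0.677487 + (1-p)*4.625388] = 2.872581; exercise = 2.754975; V(2,2) = max -> 2.872581
  V(1,0) = exp(-r*dt) * [p*0.000000 + (1-p)*0.377042] = 0.209835; exercise = 0.000000; V(1,0) = max -> 0.209835
  V(1,1) = exp(-r*dt) * [p*0.377042 + (1-p)*2.872581] = 1.764754; exercise = 0.677487; V(1,1) = max -> 1.764754
  V(0,0) = exp(-r*dt) * [p*0.209835 + (1-p)*1.764754] = 1.074565; exercise = 0.000000; V(0,0) = max -> 1.074565


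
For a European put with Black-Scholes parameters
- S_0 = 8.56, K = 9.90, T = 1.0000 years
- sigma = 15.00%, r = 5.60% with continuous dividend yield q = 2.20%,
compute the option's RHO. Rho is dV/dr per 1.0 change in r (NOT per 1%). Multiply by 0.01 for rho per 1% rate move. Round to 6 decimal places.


d1 = -0.6678971132; d2 = -0.8178971132
phi(d1) = 0.3191858289; exp(-qT) = 0.9782402351; exp(-rT) = 0.9455391359
N(-d2) = 0.7932920306
Rho = -K*T*exp(-rT)*N(-d2) = -9.9000 * 1.0000 * 0.9455391359 * 0.7932920306 = -7.425878

Answer: Rho = -7.425878


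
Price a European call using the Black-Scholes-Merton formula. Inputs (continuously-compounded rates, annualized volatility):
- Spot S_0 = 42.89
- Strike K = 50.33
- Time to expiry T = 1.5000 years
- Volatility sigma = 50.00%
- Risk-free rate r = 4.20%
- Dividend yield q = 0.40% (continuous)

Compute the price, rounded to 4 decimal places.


Answer: Price = 8.6468

Derivation:
d1 = (ln(S/K) + (r - q + 0.5*sigma^2) * T) / (sigma * sqrt(T)) = 0.13804896
d2 = d1 - sigma * sqrt(T) = -0.47432348
exp(-rT) = 0.93894347; exp(-qT) = 0.99401796
C = S_0 * exp(-qT) * N(d1) - K * exp(-rT) * N(d2)
N(d1) = 0.55489914; N(d2) = 0.31763463
C = 42.8900 * 0.99401796 * 0.55489914 - 50.3300 * 0.93894347 * 0.31763463 = 8.6468


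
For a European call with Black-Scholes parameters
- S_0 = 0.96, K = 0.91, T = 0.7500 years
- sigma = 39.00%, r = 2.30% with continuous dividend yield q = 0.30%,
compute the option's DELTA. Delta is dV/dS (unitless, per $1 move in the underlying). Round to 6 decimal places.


Answer: Delta = 0.643475

Derivation:
d1 = 0.3716542393; d2 = 0.0339043319
phi(d1) = 0.3723198546; exp(-qT) = 0.9977525294; exp(-rT) = 0.9828979294
N(d1) = 0.6449248500
Delta = exp(-qT) * N(d1) = 0.9977525294 * 0.6449248500 = 0.643475


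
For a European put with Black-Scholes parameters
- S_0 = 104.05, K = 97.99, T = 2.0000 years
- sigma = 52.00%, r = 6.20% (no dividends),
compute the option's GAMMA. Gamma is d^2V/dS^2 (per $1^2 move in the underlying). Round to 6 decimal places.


d1 = 0.6179108635; d2 = -0.1174801890
phi(d1) = 0.3296098981; exp(-qT) = 1.0000000000; exp(-rT) = 0.8833798409
Gamma = exp(-qT) * phi(d1) / (S * sigma * sqrt(T)) = 1.0000000000 * 0.3296098981 / (104.0500 * 0.5200 * 1.4142135624) = 0.004308

Answer: Gamma = 0.004308


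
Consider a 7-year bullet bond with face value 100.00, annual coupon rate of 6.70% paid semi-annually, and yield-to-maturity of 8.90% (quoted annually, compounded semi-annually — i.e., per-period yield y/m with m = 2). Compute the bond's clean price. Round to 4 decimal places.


Answer: Price = 88.7183

Derivation:
Coupon per period c = face * coupon_rate / m = 3.350000
Periods per year m = 2; per-period yield y/m = 0.044500
Number of cashflows N = 14
Cashflows (t years, CF_t, discount factor 1/(1+y/m)^(m*t), PV):
  t = 0.5000: CF_t = 3.350000, DF = 0.957396, PV = 3.207276
  t = 1.0000: CF_t = 3.350000, DF = 0.916607, PV = 3.070633
  t = 1.5000: CF_t = 3.350000, DF = 0.877556, PV = 2.939811
  t = 2.0000: CF_t = 3.350000, DF = 0.840168, PV = 2.814563
  t = 2.5000: CF_t = 3.350000, DF = 0.804374, PV = 2.694651
  t = 3.0000: CF_t = 3.350000, DF = 0.770104, PV = 2.579848
  t = 3.5000: CF_t = 3.350000, DF = 0.737294, PV = 2.469936
  t = 4.0000: CF_t = 3.350000, DF = 0.705883, PV = 2.364707
  t = 4.5000: CF_t = 3.350000, DF = 0.675809, PV = 2.263960
  t = 5.0000: CF_t = 3.350000, DF = 0.647017, PV = 2.167506
  t = 5.5000: CF_t = 3.350000, DF = 0.619451, PV = 2.075162
  t = 6.0000: CF_t = 3.350000, DF = 0.593060, PV = 1.986751
  t = 6.5000: CF_t = 3.350000, DF = 0.567793, PV = 1.902107
  t = 7.0000: CF_t = 103.350000, DF = 0.543603, PV = 56.181362
Price P = sum_t PV_t = 88.718274


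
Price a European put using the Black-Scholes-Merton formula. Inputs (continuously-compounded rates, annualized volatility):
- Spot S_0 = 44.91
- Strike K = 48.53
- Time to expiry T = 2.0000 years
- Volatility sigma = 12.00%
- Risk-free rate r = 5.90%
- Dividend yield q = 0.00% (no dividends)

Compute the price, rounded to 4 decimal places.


d1 = (ln(S/K) + (r - q + 0.5*sigma^2) * T) / (sigma * sqrt(T)) = 0.32337362
d2 = d1 - sigma * sqrt(T) = 0.15366800
exp(-rT) = 0.88869605; exp(-qT) = 1.00000000
P = K * exp(-rT) * N(-d2) - S_0 * exp(-qT) * N(-d1)
N(-d1) = 0.37320615; N(-d2) = 0.43893576
P = 48.5300 * 0.88869605 * 0.43893576 - 44.9100 * 1.00000000 * 0.37320615 = 2.1699

Answer: Price = 2.1699


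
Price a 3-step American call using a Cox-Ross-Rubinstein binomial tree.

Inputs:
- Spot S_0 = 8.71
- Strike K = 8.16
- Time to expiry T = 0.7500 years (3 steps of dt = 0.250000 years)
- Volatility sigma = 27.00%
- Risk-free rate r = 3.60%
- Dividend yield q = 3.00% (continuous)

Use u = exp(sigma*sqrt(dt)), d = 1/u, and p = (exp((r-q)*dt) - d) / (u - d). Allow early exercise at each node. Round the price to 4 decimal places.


Answer: Price = V(0,0) = 1.1247

Derivation:
dt = T/N = 0.250000
u = exp(sigma*sqrt(dt)) = 1.144537; d = 1/u = 0.873716
p = (exp((r-q)*dt) - d) / (u - d) = 0.471844
Discount per step: exp(-r*dt) = 0.991040
Stock lattice S(k, i) with i counting down-moves:
  k=0: S(0,0) = 8.7100
  k=1: S(1,0) = 9.9689; S(1,1) = 7.6101
  k=2: S(2,0) = 11.4098; S(2,1) = 8.7100; S(2,2) = 6.6490
  k=3: S(3,0) = 13.0589; S(3,1) = 9.9689; S(3,2) = 7.6101; S(3,3) = 5.8094
Terminal payoffs V(N, i) = max(S_T - K, 0):
  V(3,0) = 4.898925; V(3,1) = 1.808915; V(3,2) = 0.000000; V(3,3) = 0.000000
Backward induction: V(k, i) = exp(-r*dt) * [p * V(k+1, i) + (1-p) * V(k+1, i+1)]; then take max(V_cont, immediate exercise) for American.
  V(2,0) = exp(-r*dt) * [p*4.898925 + (1-p)*1.808915] = 3.237648; exercise = 3.249790; V(2,0) = max -> 3.249790
  V(2,1) = exp(-r*dt) * [p*1.808915 + (1-p)*0.000000] = 0.845879; exercise = 0.550000; V(2,1) = max -> 0.845879
  V(2,2) = exp(-r*dt) * [p*0.000000 + (1-p)*0.000000] = 0.000000; exercise = 0.000000; V(2,2) = max -> 0.000000
  V(1,0) = exp(-r*dt) * [p*3.249790 + (1-p)*0.845879] = 1.962409; exercise = 1.808915; V(1,0) = max -> 1.962409
  V(1,1) = exp(-r*dt) * [p*0.845879 + (1-p)*0.000000] = 0.395547; exercise = 0.000000; V(1,1) = max -> 0.395547
  V(0,0) = exp(-r*dt) * [p*1.962409 + (1-p)*0.395547] = 1.124693; exercise = 0.550000; V(0,0) = max -> 1.124693


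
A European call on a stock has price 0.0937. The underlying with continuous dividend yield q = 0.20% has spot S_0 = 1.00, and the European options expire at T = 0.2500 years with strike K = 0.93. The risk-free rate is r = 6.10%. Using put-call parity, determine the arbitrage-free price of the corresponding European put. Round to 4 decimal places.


Put-call parity: C - P = S_0 * exp(-qT) - K * exp(-rT).
S_0 * exp(-qT) = 1.0000 * 0.99950012 = 0.99950012
K * exp(-rT) = 0.9300 * 0.98486569 = 0.91592509
P = C - S*exp(-qT) + K*exp(-rT)
P = 0.0937 - 0.99950012 + 0.91592509 = 0.0101

Answer: Put price = 0.0101


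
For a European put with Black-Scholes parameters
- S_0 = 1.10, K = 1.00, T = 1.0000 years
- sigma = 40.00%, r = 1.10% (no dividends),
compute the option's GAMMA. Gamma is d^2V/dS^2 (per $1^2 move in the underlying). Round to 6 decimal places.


d1 = 0.4657754495; d2 = 0.0657754495
phi(d1) = 0.3579321206; exp(-qT) = 1.0000000000; exp(-rT) = 0.9890602788
Gamma = exp(-qT) * phi(d1) / (S * sigma * sqrt(T)) = 1.0000000000 * 0.3579321206 / (1.1000 * 0.4000 * 1.0000000000) = 0.813482

Answer: Gamma = 0.813482


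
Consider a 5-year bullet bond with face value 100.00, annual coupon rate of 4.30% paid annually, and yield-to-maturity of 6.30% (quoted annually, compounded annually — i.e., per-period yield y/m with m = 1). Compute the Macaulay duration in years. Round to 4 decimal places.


Coupon per period c = face * coupon_rate / m = 4.300000
Periods per year m = 1; per-period yield y/m = 0.063000
Number of cashflows N = 5
Cashflows (t years, CF_t, discount factor 1/(1+y/m)^(m*t), PV):
  t = 1.0000: CF_t = 4.300000, DF = 0.940734, PV = 4.045155
  t = 2.0000: CF_t = 4.300000, DF = 0.884980, PV = 3.805414
  t = 3.0000: CF_t = 4.300000, DF = 0.832531, PV = 3.579882
  t = 4.0000: CF_t = 4.300000, DF = 0.783190, PV = 3.367716
  t = 5.0000: CF_t = 104.300000, DF = 0.736773, PV = 76.845420
Price P = sum_t PV_t = 91.643586
Macaulay numerator sum_t t * PV_t:
  t * PV_t at t = 1.0000: 4.045155
  t * PV_t at t = 2.0000: 7.610828
  t * PV_t at t = 3.0000: 10.739645
  t * PV_t at t = 4.0000: 13.470862
  t * PV_t at t = 5.0000: 384.227098
Macaulay duration D = (sum_t t * PV_t) / P = 420.093588 / 91.643586 = 4.583993

Answer: Macaulay duration = 4.5840 years


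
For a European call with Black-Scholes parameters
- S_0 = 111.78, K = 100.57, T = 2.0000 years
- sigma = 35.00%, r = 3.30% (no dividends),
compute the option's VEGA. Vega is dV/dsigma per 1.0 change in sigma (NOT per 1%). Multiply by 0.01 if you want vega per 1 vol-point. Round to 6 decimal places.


Answer: Vega = 52.855050

Derivation:
d1 = 0.5943306265; d2 = 0.0993558797
phi(d1) = 0.3343546644; exp(-qT) = 1.0000000000; exp(-rT) = 0.9361308643
Vega = S * exp(-qT) * phi(d1) * sqrt(T) = 111.7800 * 1.0000000000 * 0.3343546644 * 1.4142135624 = 52.855050


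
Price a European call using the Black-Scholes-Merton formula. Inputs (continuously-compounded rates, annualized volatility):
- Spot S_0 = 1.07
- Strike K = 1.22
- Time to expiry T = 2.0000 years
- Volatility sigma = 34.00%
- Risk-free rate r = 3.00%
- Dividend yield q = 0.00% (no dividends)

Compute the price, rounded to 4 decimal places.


d1 = (ln(S/K) + (r - q + 0.5*sigma^2) * T) / (sigma * sqrt(T)) = 0.09235603
d2 = d1 - sigma * sqrt(T) = -0.38847658
exp(-rT) = 0.94176453; exp(-qT) = 1.00000000
C = S_0 * exp(-qT) * N(d1) - K * exp(-rT) * N(d2)
N(d1) = 0.53679241; N(d2) = 0.34883169
C = 1.0700 * 1.00000000 * 0.53679241 - 1.2200 * 0.94176453 * 0.34883169 = 0.1736

Answer: Price = 0.1736


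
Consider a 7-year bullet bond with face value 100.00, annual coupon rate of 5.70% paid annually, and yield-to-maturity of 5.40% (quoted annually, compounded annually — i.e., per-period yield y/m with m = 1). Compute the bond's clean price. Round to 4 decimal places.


Answer: Price = 101.7110

Derivation:
Coupon per period c = face * coupon_rate / m = 5.700000
Periods per year m = 1; per-period yield y/m = 0.054000
Number of cashflows N = 7
Cashflows (t years, CF_t, discount factor 1/(1+y/m)^(m*t), PV):
  t = 1.0000: CF_t = 5.700000, DF = 0.948767, PV = 5.407970
  t = 2.0000: CF_t = 5.700000, DF = 0.900158, PV = 5.130901
  t = 3.0000: CF_t = 5.700000, DF = 0.854040, PV = 4.868028
  t = 4.0000: CF_t = 5.700000, DF = 0.810285, PV = 4.618622
  t = 5.0000: CF_t = 5.700000, DF = 0.768771, PV = 4.381994
  t = 6.0000: CF_t = 5.700000, DF = 0.729384, PV = 4.157490
  t = 7.0000: CF_t = 105.700000, DF = 0.692015, PV = 73.146022
Price P = sum_t PV_t = 101.711026


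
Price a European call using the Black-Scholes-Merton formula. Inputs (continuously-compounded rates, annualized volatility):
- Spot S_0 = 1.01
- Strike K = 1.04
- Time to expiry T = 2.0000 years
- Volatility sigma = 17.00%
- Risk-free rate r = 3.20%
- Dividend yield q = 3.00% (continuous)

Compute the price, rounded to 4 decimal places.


d1 = (ln(S/K) + (r - q + 0.5*sigma^2) * T) / (sigma * sqrt(T)) = 0.01509722
d2 = d1 - sigma * sqrt(T) = -0.22531909
exp(-rT) = 0.93800500; exp(-qT) = 0.94176453
C = S_0 * exp(-qT) * N(d1) - K * exp(-rT) * N(d2)
N(d1) = 0.50602269; N(d2) = 0.41086553
C = 1.0100 * 0.94176453 * 0.50602269 - 1.0400 * 0.93800500 * 0.41086553 = 0.0805

Answer: Price = 0.0805


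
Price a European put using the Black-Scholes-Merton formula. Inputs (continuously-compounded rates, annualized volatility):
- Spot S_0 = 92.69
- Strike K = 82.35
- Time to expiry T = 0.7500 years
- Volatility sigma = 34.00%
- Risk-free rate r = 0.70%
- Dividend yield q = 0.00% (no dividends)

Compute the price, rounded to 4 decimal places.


d1 = (ln(S/K) + (r - q + 0.5*sigma^2) * T) / (sigma * sqrt(T)) = 0.56676145
d2 = d1 - sigma * sqrt(T) = 0.27231281
exp(-rT) = 0.99476376; exp(-qT) = 1.00000000
P = K * exp(-rT) * N(-d2) - S_0 * exp(-qT) * N(-d1)
N(-d1) = 0.28543813; N(-d2) = 0.39269075
P = 82.3500 * 0.99476376 * 0.39269075 - 92.6900 * 1.00000000 * 0.28543813 = 5.7115

Answer: Price = 5.7115


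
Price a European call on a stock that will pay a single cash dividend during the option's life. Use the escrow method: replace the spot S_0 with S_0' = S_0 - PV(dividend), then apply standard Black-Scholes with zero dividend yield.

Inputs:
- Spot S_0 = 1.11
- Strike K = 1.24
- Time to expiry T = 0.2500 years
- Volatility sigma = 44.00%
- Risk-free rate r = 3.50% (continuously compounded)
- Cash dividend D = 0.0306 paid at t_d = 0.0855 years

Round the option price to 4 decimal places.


Answer: Price = 0.0433

Derivation:
PV(D) = D * exp(-r * t_d) = 0.0306 * 0.99701197 = 0.03050857
S_0' = S_0 - PV(D) = 1.1100 - 0.03050857 = 1.07949143
d1 = (ln(S_0'/K) + (r + sigma^2/2)*T) / (sigma*sqrt(T)) = -0.48032429
d2 = d1 - sigma*sqrt(T) = -0.70032429
exp(-rT) = 0.99128817
N(d1) = 0.31549841; N(d2) = 0.24186240
C = S_0' * N(d1) - K * exp(-rT) * N(d2) = 1.07949143 * 0.31549841 - 1.2400 * 0.99128817 * 0.24186240 = 0.0433


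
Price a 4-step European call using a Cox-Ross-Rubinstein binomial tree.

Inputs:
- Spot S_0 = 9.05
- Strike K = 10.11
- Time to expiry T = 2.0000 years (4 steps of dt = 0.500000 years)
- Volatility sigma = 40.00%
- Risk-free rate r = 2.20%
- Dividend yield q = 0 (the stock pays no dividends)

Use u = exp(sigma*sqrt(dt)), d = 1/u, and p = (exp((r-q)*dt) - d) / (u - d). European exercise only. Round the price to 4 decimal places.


dt = T/N = 0.500000
u = exp(sigma*sqrt(dt)) = 1.326896; d = 1/u = 0.753638
p = (exp((r-q)*dt) - d) / (u - d) = 0.449051
Discount per step: exp(-r*dt) = 0.989060
Stock lattice S(k, i) with i counting down-moves:
  k=0: S(0,0) = 9.0500
  k=1: S(1,0) = 12.0084; S(1,1) = 6.8204
  k=2: S(2,0) = 15.9339; S(2,1) = 9.0500; S(2,2) = 5.1401
  k=3: S(3,0) = 21.1427; S(3,1) = 12.0084; S(3,2) = 6.8204; S(3,3) = 3.8738
  k=4: S(4,0) = 28.0541; S(4,1) = 15.9339; S(4,2) = 9.0500; S(4,3) = 5.1401; S(4,4) = 2.9194
Terminal payoffs V(N, i) = max(S_T - K, 0):
  V(4,0) = 17.944123; V(4,1) = 5.823920; V(4,2) = 0.000000; V(4,3) = 0.000000; V(4,4) = 0.000000
Backward induction: V(k, i) = exp(-r*dt) * [p * V(k+1, i) + (1-p) * V(k+1, i+1)].
  V(3,0) = exp(-r*dt) * [p*17.944123 + (1-p)*5.823920] = 11.143263
  V(3,1) = exp(-r*dt) * [p*5.823920 + (1-p)*0.000000] = 2.586630
  V(3,2) = exp(-r*dt) * [p*0.000000 + (1-p)*0.000000] = 0.000000
  V(3,3) = exp(-r*dt) * [p*0.000000 + (1-p)*0.000000] = 0.000000
  V(2,0) = exp(-r*dt) * [p*11.143263 + (1-p)*2.586630] = 6.358667
  V(2,1) = exp(-r*dt) * [p*2.586630 + (1-p)*0.000000] = 1.148823
  V(2,2) = exp(-r*dt) * [p*0.000000 + (1-p)*0.000000] = 0.000000
  V(1,0) = exp(-r*dt) * [p*6.358667 + (1-p)*1.148823] = 3.450150
  V(1,1) = exp(-r*dt) * [p*1.148823 + (1-p)*0.000000] = 0.510237
  V(0,0) = exp(-r*dt) * [p*3.450150 + (1-p)*0.510237] = 1.810385

Answer: Price = V(0,0) = 1.8104


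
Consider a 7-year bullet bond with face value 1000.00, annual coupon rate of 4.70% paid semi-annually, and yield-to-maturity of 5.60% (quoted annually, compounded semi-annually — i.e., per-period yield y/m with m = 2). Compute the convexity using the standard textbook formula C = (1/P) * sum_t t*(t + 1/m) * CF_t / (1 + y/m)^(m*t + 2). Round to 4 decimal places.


Answer: Convexity = 40.4777

Derivation:
Coupon per period c = face * coupon_rate / m = 23.500000
Periods per year m = 2; per-period yield y/m = 0.028000
Number of cashflows N = 14
Cashflows (t years, CF_t, discount factor 1/(1+y/m)^(m*t), PV):
  t = 0.5000: CF_t = 23.500000, DF = 0.972763, PV = 22.859922
  t = 1.0000: CF_t = 23.500000, DF = 0.946267, PV = 22.237278
  t = 1.5000: CF_t = 23.500000, DF = 0.920493, PV = 21.631594
  t = 2.0000: CF_t = 23.500000, DF = 0.895422, PV = 21.042406
  t = 2.5000: CF_t = 23.500000, DF = 0.871033, PV = 20.469267
  t = 3.0000: CF_t = 23.500000, DF = 0.847308, PV = 19.911738
  t = 3.5000: CF_t = 23.500000, DF = 0.824230, PV = 19.369395
  t = 4.0000: CF_t = 23.500000, DF = 0.801780, PV = 18.841824
  t = 4.5000: CF_t = 23.500000, DF = 0.779941, PV = 18.328623
  t = 5.0000: CF_t = 23.500000, DF = 0.758698, PV = 17.829399
  t = 5.5000: CF_t = 23.500000, DF = 0.738033, PV = 17.343774
  t = 6.0000: CF_t = 23.500000, DF = 0.717931, PV = 16.871375
  t = 6.5000: CF_t = 23.500000, DF = 0.698376, PV = 16.411844
  t = 7.0000: CF_t = 1023.500000, DF = 0.679354, PV = 695.319232
Price P = sum_t PV_t = 948.467672
Convexity numerator sum_t t*(t + 1/m) * CF_t / (1+y/m)^(m*t + 2):
  t = 0.5000: term = 10.815797
  t = 1.0000: term = 31.563610
  t = 1.5000: term = 61.407801
  t = 2.0000: term = 99.558691
  t = 2.5000: term = 145.270464
  t = 3.0000: term = 197.839153
  t = 3.5000: term = 256.600717
  t = 4.0000: term = 320.929191
  t = 4.5000: term = 390.234911
  t = 5.0000: term = 463.962821
  t = 5.5000: term = 541.590841
  t = 6.0000: term = 622.628311
  t = 6.5000: term = 706.614490
  t = 7.0000: term = 34542.782325
Convexity = (1/P) * sum = 38391.799122 / 948.467672 = 40.477710


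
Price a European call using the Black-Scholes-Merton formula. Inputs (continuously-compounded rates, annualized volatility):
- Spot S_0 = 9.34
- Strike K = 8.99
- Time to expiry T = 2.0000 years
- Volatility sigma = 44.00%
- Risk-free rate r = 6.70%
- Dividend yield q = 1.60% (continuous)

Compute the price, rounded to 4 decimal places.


Answer: Price = 2.7074

Derivation:
d1 = (ln(S/K) + (r - q + 0.5*sigma^2) * T) / (sigma * sqrt(T)) = 0.53642632
d2 = d1 - sigma * sqrt(T) = -0.08582765
exp(-rT) = 0.87459006; exp(-qT) = 0.96850658
C = S_0 * exp(-qT) * N(d1) - K * exp(-rT) * N(d2)
N(d1) = 0.70416803; N(d2) = 0.46580171
C = 9.3400 * 0.96850658 * 0.70416803 - 8.9900 * 0.87459006 * 0.46580171 = 2.7074


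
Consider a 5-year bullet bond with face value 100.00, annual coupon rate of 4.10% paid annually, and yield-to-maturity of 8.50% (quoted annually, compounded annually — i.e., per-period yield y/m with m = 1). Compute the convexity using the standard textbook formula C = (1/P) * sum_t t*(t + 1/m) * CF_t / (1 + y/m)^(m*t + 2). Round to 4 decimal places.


Coupon per period c = face * coupon_rate / m = 4.100000
Periods per year m = 1; per-period yield y/m = 0.085000
Number of cashflows N = 5
Cashflows (t years, CF_t, discount factor 1/(1+y/m)^(m*t), PV):
  t = 1.0000: CF_t = 4.100000, DF = 0.921659, PV = 3.778802
  t = 2.0000: CF_t = 4.100000, DF = 0.849455, PV = 3.482767
  t = 3.0000: CF_t = 4.100000, DF = 0.782908, PV = 3.209923
  t = 4.0000: CF_t = 4.100000, DF = 0.721574, PV = 2.958455
  t = 5.0000: CF_t = 104.100000, DF = 0.665045, PV = 69.231229
Price P = sum_t PV_t = 82.661175
Convexity numerator sum_t t*(t + 1/m) * CF_t / (1+y/m)^(m*t + 2):
  t = 1.0000: term = 6.419846
  t = 2.0000: term = 17.750727
  t = 3.0000: term = 32.720235
  t = 4.0000: term = 50.261497
  t = 5.0000: term = 1764.264993
Convexity = (1/P) * sum = 1871.417300 / 82.661175 = 22.639617

Answer: Convexity = 22.6396


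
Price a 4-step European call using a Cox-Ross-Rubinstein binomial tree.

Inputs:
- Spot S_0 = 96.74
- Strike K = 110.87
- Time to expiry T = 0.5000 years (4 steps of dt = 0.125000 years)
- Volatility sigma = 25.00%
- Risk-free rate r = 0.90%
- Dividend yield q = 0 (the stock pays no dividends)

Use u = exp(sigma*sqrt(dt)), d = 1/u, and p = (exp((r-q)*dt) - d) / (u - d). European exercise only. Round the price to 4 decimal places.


dt = T/N = 0.125000
u = exp(sigma*sqrt(dt)) = 1.092412; d = 1/u = 0.915405
p = (exp((r-q)*dt) - d) / (u - d) = 0.484277
Discount per step: exp(-r*dt) = 0.998876
Stock lattice S(k, i) with i counting down-moves:
  k=0: S(0,0) = 96.7400
  k=1: S(1,0) = 105.6800; S(1,1) = 88.5563
  k=2: S(2,0) = 115.4461; S(2,1) = 96.7400; S(2,2) = 81.0649
  k=3: S(3,0) = 126.1147; S(3,1) = 105.6800; S(3,2) = 88.5563; S(3,3) = 74.2073
  k=4: S(4,0) = 137.7693; S(4,1) = 115.4461; S(4,2) = 96.7400; S(4,3) = 81.0649; S(4,4) = 67.9297
Terminal payoffs V(N, i) = max(S_T - K, 0):
  V(4,0) = 26.899274; V(4,1) = 4.576089; V(4,2) = 0.000000; V(4,3) = 0.000000; V(4,4) = 0.000000
Backward induction: V(k, i) = exp(-r*dt) * [p * V(k+1, i) + (1-p) * V(k+1, i+1)].
  V(3,0) = exp(-r*dt) * [p*26.899274 + (1-p)*4.576089] = 15.369384
  V(3,1) = exp(-r*dt) * [p*4.576089 + (1-p)*0.000000] = 2.213601
  V(3,2) = exp(-r*dt) * [p*0.000000 + (1-p)*0.000000] = 0.000000
  V(3,3) = exp(-r*dt) * [p*0.000000 + (1-p)*0.000000] = 0.000000
  V(2,0) = exp(-r*dt) * [p*15.369384 + (1-p)*2.213601] = 8.574986
  V(2,1) = exp(-r*dt) * [p*2.213601 + (1-p)*0.000000] = 1.070790
  V(2,2) = exp(-r*dt) * [p*0.000000 + (1-p)*0.000000] = 0.000000
  V(1,0) = exp(-r*dt) * [p*8.574986 + (1-p)*1.070790] = 4.699606
  V(1,1) = exp(-r*dt) * [p*1.070790 + (1-p)*0.000000] = 0.517975
  V(0,0) = exp(-r*dt) * [p*4.699606 + (1-p)*0.517975] = 2.540182

Answer: Price = V(0,0) = 2.5402


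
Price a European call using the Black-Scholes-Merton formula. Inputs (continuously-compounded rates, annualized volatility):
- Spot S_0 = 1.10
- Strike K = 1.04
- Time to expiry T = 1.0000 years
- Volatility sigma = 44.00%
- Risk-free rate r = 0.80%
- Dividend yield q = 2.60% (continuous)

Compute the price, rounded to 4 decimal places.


d1 = (ln(S/K) + (r - q + 0.5*sigma^2) * T) / (sigma * sqrt(T)) = 0.30656697
d2 = d1 - sigma * sqrt(T) = -0.13343303
exp(-rT) = 0.99203191; exp(-qT) = 0.97433509
C = S_0 * exp(-qT) * N(d1) - K * exp(-rT) * N(d2)
N(d1) = 0.62041350; N(d2) = 0.44692546
C = 1.1000 * 0.97433509 * 0.62041350 - 1.0400 * 0.99203191 * 0.44692546 = 0.2038

Answer: Price = 0.2038


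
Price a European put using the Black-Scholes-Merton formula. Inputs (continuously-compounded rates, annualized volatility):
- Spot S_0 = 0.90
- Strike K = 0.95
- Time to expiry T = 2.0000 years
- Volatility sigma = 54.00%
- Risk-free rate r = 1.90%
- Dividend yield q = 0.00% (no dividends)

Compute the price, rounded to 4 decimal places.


Answer: Price = 0.2772

Derivation:
d1 = (ln(S/K) + (r - q + 0.5*sigma^2) * T) / (sigma * sqrt(T)) = 0.36079833
d2 = d1 - sigma * sqrt(T) = -0.40287700
exp(-rT) = 0.96271294; exp(-qT) = 1.00000000
P = K * exp(-rT) * N(-d2) - S_0 * exp(-qT) * N(-d1)
N(-d1) = 0.35912511; N(-d2) = 0.65648064
P = 0.9500 * 0.96271294 * 0.65648064 - 0.9000 * 1.00000000 * 0.35912511 = 0.2772


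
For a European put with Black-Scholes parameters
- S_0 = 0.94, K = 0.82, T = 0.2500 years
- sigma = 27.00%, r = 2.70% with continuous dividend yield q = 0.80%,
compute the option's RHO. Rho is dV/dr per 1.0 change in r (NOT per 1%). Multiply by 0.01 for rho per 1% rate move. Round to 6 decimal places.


d1 = 1.1143558149; d2 = 0.9793558149
phi(d1) = 0.2144169116; exp(-qT) = 0.9980019987; exp(-rT) = 0.9932727301
N(-d2) = 0.1637021005
Rho = -K*T*exp(-rT)*N(-d2) = -0.8200 * 0.2500 * 0.9932727301 * 0.1637021005 = -0.033333

Answer: Rho = -0.033333


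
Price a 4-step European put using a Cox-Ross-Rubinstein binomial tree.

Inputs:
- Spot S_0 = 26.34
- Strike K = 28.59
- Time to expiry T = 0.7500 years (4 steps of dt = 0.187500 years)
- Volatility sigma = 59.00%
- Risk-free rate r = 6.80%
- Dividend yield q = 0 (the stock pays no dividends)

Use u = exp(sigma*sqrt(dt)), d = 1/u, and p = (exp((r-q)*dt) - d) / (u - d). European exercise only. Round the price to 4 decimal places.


dt = T/N = 0.187500
u = exp(sigma*sqrt(dt)) = 1.291078; d = 1/u = 0.774547
p = (exp((r-q)*dt) - d) / (u - d) = 0.461318
Discount per step: exp(-r*dt) = 0.987331
Stock lattice S(k, i) with i counting down-moves:
  k=0: S(0,0) = 26.3400
  k=1: S(1,0) = 34.0070; S(1,1) = 20.4016
  k=2: S(2,0) = 43.9057; S(2,1) = 26.3400; S(2,2) = 15.8020
  k=3: S(3,0) = 56.6857; S(3,1) = 34.0070; S(3,2) = 20.4016; S(3,3) = 12.2394
  k=4: S(4,0) = 73.1856; S(4,1) = 43.9057; S(4,2) = 26.3400; S(4,3) = 15.8020; S(4,4) = 9.4799
Terminal payoffs V(N, i) = max(K - S_T, 0):
  V(4,0) = 0.000000; V(4,1) = 0.000000; V(4,2) = 2.250000; V(4,3) = 12.788044; V(4,4) = 19.110053
Backward induction: V(k, i) = exp(-r*dt) * [p * V(k+1, i) + (1-p) * V(k+1, i+1)].
  V(3,0) = exp(-r*dt) * [p*0.000000 + (1-p)*0.000000] = 0.000000
  V(3,1) = exp(-r*dt) * [p*0.000000 + (1-p)*2.250000] = 1.196680
  V(3,2) = exp(-r*dt) * [p*2.250000 + (1-p)*12.788044] = 7.826235
  V(3,3) = exp(-r*dt) * [p*12.788044 + (1-p)*19.110053] = 15.988441
  V(2,0) = exp(-r*dt) * [p*0.000000 + (1-p)*1.196680] = 0.636463
  V(2,1) = exp(-r*dt) * [p*1.196680 + (1-p)*7.826235] = 4.707499
  V(2,2) = exp(-r*dt) * [p*7.826235 + (1-p)*15.988441] = 12.068216
  V(1,0) = exp(-r*dt) * [p*0.636463 + (1-p)*4.707499] = 2.793612
  V(1,1) = exp(-r*dt) * [p*4.707499 + (1-p)*12.068216] = 8.562714
  V(0,0) = exp(-r*dt) * [p*2.793612 + (1-p)*8.562714] = 5.826561

Answer: Price = V(0,0) = 5.8266


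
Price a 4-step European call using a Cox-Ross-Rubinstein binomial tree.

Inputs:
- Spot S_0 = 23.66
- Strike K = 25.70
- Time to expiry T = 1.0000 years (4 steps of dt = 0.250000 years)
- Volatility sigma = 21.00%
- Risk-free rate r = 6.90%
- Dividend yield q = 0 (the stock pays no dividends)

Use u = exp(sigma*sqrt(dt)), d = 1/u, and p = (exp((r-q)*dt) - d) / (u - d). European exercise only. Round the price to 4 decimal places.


Answer: Price = V(0,0) = 1.9182

Derivation:
dt = T/N = 0.250000
u = exp(sigma*sqrt(dt)) = 1.110711; d = 1/u = 0.900325
p = (exp((r-q)*dt) - d) / (u - d) = 0.556477
Discount per step: exp(-r*dt) = 0.982898
Stock lattice S(k, i) with i counting down-moves:
  k=0: S(0,0) = 23.6600
  k=1: S(1,0) = 26.2794; S(1,1) = 21.3017
  k=2: S(2,0) = 29.1888; S(2,1) = 23.6600; S(2,2) = 19.1784
  k=3: S(3,0) = 32.4203; S(3,1) = 26.2794; S(3,2) = 21.3017; S(3,3) = 17.2668
  k=4: S(4,0) = 36.0096; S(4,1) = 29.1888; S(4,2) = 23.6600; S(4,3) = 19.1784; S(4,4) = 15.5457
Terminal payoffs V(N, i) = max(S_T - K, 0):
  V(4,0) = 10.309610; V(4,1) = 3.488823; V(4,2) = 0.000000; V(4,3) = 0.000000; V(4,4) = 0.000000
Backward induction: V(k, i) = exp(-r*dt) * [p * V(k+1, i) + (1-p) * V(k+1, i+1)].
  V(3,0) = exp(-r*dt) * [p*10.309610 + (1-p)*3.488823] = 7.159859
  V(3,1) = exp(-r*dt) * [p*3.488823 + (1-p)*0.000000] = 1.908249
  V(3,2) = exp(-r*dt) * [p*0.000000 + (1-p)*0.000000] = 0.000000
  V(3,3) = exp(-r*dt) * [p*0.000000 + (1-p)*0.000000] = 0.000000
  V(2,0) = exp(-r*dt) * [p*7.159859 + (1-p)*1.908249] = 4.748037
  V(2,1) = exp(-r*dt) * [p*1.908249 + (1-p)*0.000000] = 1.043737
  V(2,2) = exp(-r*dt) * [p*0.000000 + (1-p)*0.000000] = 0.000000
  V(1,0) = exp(-r*dt) * [p*4.748037 + (1-p)*1.043737] = 3.051993
  V(1,1) = exp(-r*dt) * [p*1.043737 + (1-p)*0.000000] = 0.570883
  V(0,0) = exp(-r*dt) * [p*3.051993 + (1-p)*0.570883] = 1.918189


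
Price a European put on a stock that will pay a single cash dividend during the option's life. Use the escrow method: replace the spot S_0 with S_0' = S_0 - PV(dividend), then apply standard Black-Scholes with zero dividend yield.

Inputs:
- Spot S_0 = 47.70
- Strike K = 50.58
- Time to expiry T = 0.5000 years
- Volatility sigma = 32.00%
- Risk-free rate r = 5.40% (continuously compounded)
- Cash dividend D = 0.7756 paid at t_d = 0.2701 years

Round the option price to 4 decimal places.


PV(D) = D * exp(-r * t_d) = 0.7756 * 0.98552045 = 0.76436966
S_0' = S_0 - PV(D) = 47.7000 - 0.76436966 = 46.93563034
d1 = (ln(S_0'/K) + (r + sigma^2/2)*T) / (sigma*sqrt(T)) = -0.09801890
d2 = d1 - sigma*sqrt(T) = -0.32429307
exp(-rT) = 0.97336124
N(-d1) = 0.53904136; N(-d2) = 0.62714192
P = K * exp(-rT) * N(-d2) - S_0' * N(-d1) = 50.5800 * 0.97336124 * 0.62714192 - 46.93563034 * 0.53904136 = 5.5756

Answer: Price = 5.5756


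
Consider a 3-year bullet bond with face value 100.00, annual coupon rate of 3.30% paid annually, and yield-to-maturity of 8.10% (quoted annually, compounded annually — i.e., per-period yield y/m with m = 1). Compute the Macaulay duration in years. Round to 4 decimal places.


Answer: Macaulay duration = 2.8981 years

Derivation:
Coupon per period c = face * coupon_rate / m = 3.300000
Periods per year m = 1; per-period yield y/m = 0.081000
Number of cashflows N = 3
Cashflows (t years, CF_t, discount factor 1/(1+y/m)^(m*t), PV):
  t = 1.0000: CF_t = 3.300000, DF = 0.925069, PV = 3.052729
  t = 2.0000: CF_t = 3.300000, DF = 0.855753, PV = 2.823986
  t = 3.0000: CF_t = 103.300000, DF = 0.791631, PV = 81.775506
Price P = sum_t PV_t = 87.652221
Macaulay numerator sum_t t * PV_t:
  t * PV_t at t = 1.0000: 3.052729
  t * PV_t at t = 2.0000: 5.647972
  t * PV_t at t = 3.0000: 245.326518
Macaulay duration D = (sum_t t * PV_t) / P = 254.027219 / 87.652221 = 2.898126


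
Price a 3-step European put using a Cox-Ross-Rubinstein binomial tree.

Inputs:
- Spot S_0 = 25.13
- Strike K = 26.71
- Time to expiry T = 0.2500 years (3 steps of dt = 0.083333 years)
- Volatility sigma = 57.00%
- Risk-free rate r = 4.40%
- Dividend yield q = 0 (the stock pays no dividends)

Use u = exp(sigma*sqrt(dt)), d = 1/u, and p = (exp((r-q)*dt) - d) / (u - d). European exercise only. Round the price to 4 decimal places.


dt = T/N = 0.083333
u = exp(sigma*sqrt(dt)) = 1.178856; d = 1/u = 0.848280
p = (exp((r-q)*dt) - d) / (u - d) = 0.470068
Discount per step: exp(-r*dt) = 0.996340
Stock lattice S(k, i) with i counting down-moves:
  k=0: S(0,0) = 25.1300
  k=1: S(1,0) = 29.6247; S(1,1) = 21.3173
  k=2: S(2,0) = 34.9232; S(2,1) = 25.1300; S(2,2) = 18.0830
  k=3: S(3,0) = 41.1695; S(3,1) = 29.6247; S(3,2) = 21.3173; S(3,3) = 15.3394
Terminal payoffs V(N, i) = max(K - S_T, 0):
  V(3,0) = 0.000000; V(3,1) = 0.000000; V(3,2) = 5.392730; V(3,3) = 11.370551
Backward induction: V(k, i) = exp(-r*dt) * [p * V(k+1, i) + (1-p) * V(k+1, i+1)].
  V(2,0) = exp(-r*dt) * [p*0.000000 + (1-p)*0.000000] = 0.000000
  V(2,1) = exp(-r*dt) * [p*0.000000 + (1-p)*5.392730] = 2.847319
  V(2,2) = exp(-r*dt) * [p*5.392730 + (1-p)*11.370551] = 8.529235
  V(1,0) = exp(-r*dt) * [p*0.000000 + (1-p)*2.847319] = 1.503362
  V(1,1) = exp(-r*dt) * [p*2.847319 + (1-p)*8.529235] = 5.836904
  V(0,0) = exp(-r*dt) * [p*1.503362 + (1-p)*5.836904] = 3.785935

Answer: Price = V(0,0) = 3.7859


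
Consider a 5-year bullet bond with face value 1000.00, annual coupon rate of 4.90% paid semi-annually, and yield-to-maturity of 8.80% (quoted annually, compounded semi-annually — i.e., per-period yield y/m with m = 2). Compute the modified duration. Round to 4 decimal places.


Coupon per period c = face * coupon_rate / m = 24.500000
Periods per year m = 2; per-period yield y/m = 0.044000
Number of cashflows N = 10
Cashflows (t years, CF_t, discount factor 1/(1+y/m)^(m*t), PV):
  t = 0.5000: CF_t = 24.500000, DF = 0.957854, PV = 23.467433
  t = 1.0000: CF_t = 24.500000, DF = 0.917485, PV = 22.478384
  t = 1.5000: CF_t = 24.500000, DF = 0.878817, PV = 21.531019
  t = 2.0000: CF_t = 24.500000, DF = 0.841779, PV = 20.623582
  t = 2.5000: CF_t = 24.500000, DF = 0.806302, PV = 19.754389
  t = 3.0000: CF_t = 24.500000, DF = 0.772320, PV = 18.921828
  t = 3.5000: CF_t = 24.500000, DF = 0.739770, PV = 18.124356
  t = 4.0000: CF_t = 24.500000, DF = 0.708592, PV = 17.360495
  t = 4.5000: CF_t = 24.500000, DF = 0.678728, PV = 16.628826
  t = 5.0000: CF_t = 1024.500000, DF = 0.650122, PV = 666.050220
Price P = sum_t PV_t = 844.940532
First compute Macaulay numerator sum_t t * PV_t:
  t * PV_t at t = 0.5000: 11.733716
  t * PV_t at t = 1.0000: 22.478384
  t * PV_t at t = 1.5000: 32.296529
  t * PV_t at t = 2.0000: 41.247163
  t * PV_t at t = 2.5000: 49.385971
  t * PV_t at t = 3.0000: 56.765484
  t * PV_t at t = 3.5000: 63.435247
  t * PV_t at t = 4.0000: 69.441979
  t * PV_t at t = 4.5000: 74.829718
  t * PV_t at t = 5.0000: 3330.251100
Macaulay duration D = 3751.865292 / 844.940532 = 4.440390
Modified duration = D / (1 + y/m) = 4.440390 / (1 + 0.044000) = 4.253247

Answer: Modified duration = 4.2532


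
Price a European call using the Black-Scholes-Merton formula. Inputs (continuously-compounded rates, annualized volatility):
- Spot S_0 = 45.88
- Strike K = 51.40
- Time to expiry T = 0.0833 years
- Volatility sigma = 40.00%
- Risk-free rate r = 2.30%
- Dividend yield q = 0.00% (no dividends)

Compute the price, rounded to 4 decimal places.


d1 = (ln(S/K) + (r - q + 0.5*sigma^2) * T) / (sigma * sqrt(T)) = -0.90975962
d2 = d1 - sigma * sqrt(T) = -1.02520658
exp(-rT) = 0.99808593; exp(-qT) = 1.00000000
C = S_0 * exp(-qT) * N(d1) - K * exp(-rT) * N(d2)
N(d1) = 0.18147465; N(d2) = 0.15263286
C = 45.8800 * 1.00000000 * 0.18147465 - 51.4000 * 0.99808593 * 0.15263286 = 0.4957

Answer: Price = 0.4957


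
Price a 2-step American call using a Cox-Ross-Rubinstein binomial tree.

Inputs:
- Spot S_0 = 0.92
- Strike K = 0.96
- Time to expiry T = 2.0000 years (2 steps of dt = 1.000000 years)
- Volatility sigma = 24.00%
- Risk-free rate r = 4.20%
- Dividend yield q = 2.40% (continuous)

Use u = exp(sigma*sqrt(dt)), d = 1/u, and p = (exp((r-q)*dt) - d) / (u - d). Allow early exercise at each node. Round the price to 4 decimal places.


dt = T/N = 1.000000
u = exp(sigma*sqrt(dt)) = 1.271249; d = 1/u = 0.786628
p = (exp((r-q)*dt) - d) / (u - d) = 0.477765
Discount per step: exp(-r*dt) = 0.958870
Stock lattice S(k, i) with i counting down-moves:
  k=0: S(0,0) = 0.9200
  k=1: S(1,0) = 1.1695; S(1,1) = 0.7237
  k=2: S(2,0) = 1.4868; S(2,1) = 0.9200; S(2,2) = 0.5693
Terminal payoffs V(N, i) = max(S_T - K, 0):
  V(2,0) = 0.526788; V(2,1) = 0.000000; V(2,2) = 0.000000
Backward induction: V(k, i) = exp(-r*dt) * [p * V(k+1, i) + (1-p) * V(k+1, i+1)]; then take max(V_cont, immediate exercise) for American.
  V(1,0) = exp(-r*dt) * [p*0.526788 + (1-p)*0.000000] = 0.241329; exercise = 0.209549; V(1,0) = max -> 0.241329
  V(1,1) = exp(-r*dt) * [p*0.000000 + (1-p)*0.000000] = 0.000000; exercise = 0.000000; V(1,1) = max -> 0.000000
  V(0,0) = exp(-r*dt) * [p*0.241329 + (1-p)*0.000000] = 0.110556; exercise = 0.000000; V(0,0) = max -> 0.110556

Answer: Price = V(0,0) = 0.1106


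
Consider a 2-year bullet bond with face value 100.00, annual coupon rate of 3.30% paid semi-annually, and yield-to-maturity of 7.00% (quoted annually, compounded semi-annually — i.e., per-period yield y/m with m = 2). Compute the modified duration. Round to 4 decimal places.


Answer: Modified duration = 1.8839

Derivation:
Coupon per period c = face * coupon_rate / m = 1.650000
Periods per year m = 2; per-period yield y/m = 0.035000
Number of cashflows N = 4
Cashflows (t years, CF_t, discount factor 1/(1+y/m)^(m*t), PV):
  t = 0.5000: CF_t = 1.650000, DF = 0.966184, PV = 1.594203
  t = 1.0000: CF_t = 1.650000, DF = 0.933511, PV = 1.540293
  t = 1.5000: CF_t = 1.650000, DF = 0.901943, PV = 1.488205
  t = 2.0000: CF_t = 101.650000, DF = 0.871442, PV = 88.582102
Price P = sum_t PV_t = 93.204803
First compute Macaulay numerator sum_t t * PV_t:
  t * PV_t at t = 0.5000: 0.797101
  t * PV_t at t = 1.0000: 1.540293
  t * PV_t at t = 1.5000: 2.232308
  t * PV_t at t = 2.0000: 177.164205
Macaulay duration D = 181.733907 / 93.204803 = 1.949834
Modified duration = D / (1 + y/m) = 1.949834 / (1 + 0.035000) = 1.883898
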